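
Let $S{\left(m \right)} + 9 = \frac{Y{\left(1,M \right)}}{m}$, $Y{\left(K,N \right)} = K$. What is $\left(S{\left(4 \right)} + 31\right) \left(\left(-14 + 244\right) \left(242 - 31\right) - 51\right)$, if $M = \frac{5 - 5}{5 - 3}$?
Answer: $\frac{4314631}{4} \approx 1.0787 \cdot 10^{6}$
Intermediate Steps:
$M = 0$ ($M = \frac{0}{2} = 0 \cdot \frac{1}{2} = 0$)
$S{\left(m \right)} = -9 + \frac{1}{m}$ ($S{\left(m \right)} = -9 + 1 \frac{1}{m} = -9 + \frac{1}{m}$)
$\left(S{\left(4 \right)} + 31\right) \left(\left(-14 + 244\right) \left(242 - 31\right) - 51\right) = \left(\left(-9 + \frac{1}{4}\right) + 31\right) \left(\left(-14 + 244\right) \left(242 - 31\right) - 51\right) = \left(\left(-9 + \frac{1}{4}\right) + 31\right) \left(230 \cdot 211 - 51\right) = \left(- \frac{35}{4} + 31\right) \left(48530 - 51\right) = \frac{89}{4} \cdot 48479 = \frac{4314631}{4}$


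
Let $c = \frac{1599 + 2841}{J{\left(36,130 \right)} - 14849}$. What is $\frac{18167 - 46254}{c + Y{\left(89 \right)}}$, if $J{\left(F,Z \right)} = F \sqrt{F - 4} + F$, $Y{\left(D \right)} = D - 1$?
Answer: $- \frac{16887289454231}{52729688864} - \frac{140294565 \sqrt{2}}{13182422216} \approx -320.28$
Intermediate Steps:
$Y{\left(D \right)} = -1 + D$
$J{\left(F,Z \right)} = F + F \sqrt{-4 + F}$ ($J{\left(F,Z \right)} = F \sqrt{-4 + F} + F = F + F \sqrt{-4 + F}$)
$c = \frac{4440}{-14813 + 144 \sqrt{2}}$ ($c = \frac{1599 + 2841}{36 \left(1 + \sqrt{-4 + 36}\right) - 14849} = \frac{4440}{36 \left(1 + \sqrt{32}\right) - 14849} = \frac{4440}{36 \left(1 + 4 \sqrt{2}\right) - 14849} = \frac{4440}{\left(36 + 144 \sqrt{2}\right) - 14849} = \frac{4440}{-14813 + 144 \sqrt{2}} \approx -0.30392$)
$\frac{18167 - 46254}{c + Y{\left(89 \right)}} = \frac{18167 - 46254}{\left(- \frac{65769720}{219383497} - \frac{639360 \sqrt{2}}{219383497}\right) + \left(-1 + 89\right)} = - \frac{28087}{\left(- \frac{65769720}{219383497} - \frac{639360 \sqrt{2}}{219383497}\right) + 88} = - \frac{28087}{\frac{19239978016}{219383497} - \frac{639360 \sqrt{2}}{219383497}}$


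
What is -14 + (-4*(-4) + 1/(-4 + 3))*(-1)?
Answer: -29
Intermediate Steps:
-14 + (-4*(-4) + 1/(-4 + 3))*(-1) = -14 + (16 + 1/(-1))*(-1) = -14 + (16 - 1)*(-1) = -14 + 15*(-1) = -14 - 15 = -29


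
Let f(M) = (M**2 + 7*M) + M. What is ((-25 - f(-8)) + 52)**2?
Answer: 729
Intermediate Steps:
f(M) = M**2 + 8*M
((-25 - f(-8)) + 52)**2 = ((-25 - (-8)*(8 - 8)) + 52)**2 = ((-25 - (-8)*0) + 52)**2 = ((-25 - 1*0) + 52)**2 = ((-25 + 0) + 52)**2 = (-25 + 52)**2 = 27**2 = 729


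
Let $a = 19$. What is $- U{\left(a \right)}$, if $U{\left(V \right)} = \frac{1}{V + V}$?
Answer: $- \frac{1}{38} \approx -0.026316$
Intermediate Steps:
$U{\left(V \right)} = \frac{1}{2 V}$
$- U{\left(a \right)} = - \frac{1}{2 \cdot 19} = \left(-1\right) \frac{1}{38} = - \frac{1}{38}$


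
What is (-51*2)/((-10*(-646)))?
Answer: -3/190 ≈ -0.015789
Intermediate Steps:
(-51*2)/((-10*(-646))) = -102/6460 = -102*1/6460 = -3/190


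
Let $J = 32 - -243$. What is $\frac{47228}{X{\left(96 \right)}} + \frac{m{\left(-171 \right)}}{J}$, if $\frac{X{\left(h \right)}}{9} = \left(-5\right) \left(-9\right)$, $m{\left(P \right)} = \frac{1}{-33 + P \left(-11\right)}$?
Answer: $\frac{1600084667}{13721400} \approx 116.61$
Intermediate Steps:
$m{\left(P \right)} = \frac{1}{-33 - 11 P}$
$J = 275$ ($J = 32 + 243 = 275$)
$X{\left(h \right)} = 405$ ($X{\left(h \right)} = 9 \left(\left(-5\right) \left(-9\right)\right) = 9 \cdot 45 = 405$)
$\frac{47228}{X{\left(96 \right)}} + \frac{m{\left(-171 \right)}}{J} = \frac{47228}{405} + \frac{\left(-1\right) \frac{1}{33 + 11 \left(-171\right)}}{275} = 47228 \cdot \frac{1}{405} + - \frac{1}{33 - 1881} \cdot \frac{1}{275} = \frac{47228}{405} + - \frac{1}{-1848} \cdot \frac{1}{275} = \frac{47228}{405} + \left(-1\right) \left(- \frac{1}{1848}\right) \frac{1}{275} = \frac{47228}{405} + \frac{1}{1848} \cdot \frac{1}{275} = \frac{47228}{405} + \frac{1}{508200} = \frac{1600084667}{13721400}$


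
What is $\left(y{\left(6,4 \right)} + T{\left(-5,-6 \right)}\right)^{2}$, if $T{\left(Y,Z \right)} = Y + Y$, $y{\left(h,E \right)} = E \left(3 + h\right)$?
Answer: $676$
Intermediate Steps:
$T{\left(Y,Z \right)} = 2 Y$
$\left(y{\left(6,4 \right)} + T{\left(-5,-6 \right)}\right)^{2} = \left(4 \left(3 + 6\right) + 2 \left(-5\right)\right)^{2} = \left(4 \cdot 9 - 10\right)^{2} = \left(36 - 10\right)^{2} = 26^{2} = 676$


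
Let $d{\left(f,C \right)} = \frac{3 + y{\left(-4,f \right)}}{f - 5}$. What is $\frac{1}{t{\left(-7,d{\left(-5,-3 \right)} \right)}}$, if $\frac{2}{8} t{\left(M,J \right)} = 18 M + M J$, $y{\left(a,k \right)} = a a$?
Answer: $- \frac{5}{2254} \approx -0.0022183$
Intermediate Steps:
$y{\left(a,k \right)} = a^{2}$
$d{\left(f,C \right)} = \frac{19}{-5 + f}$ ($d{\left(f,C \right)} = \frac{3 + \left(-4\right)^{2}}{f - 5} = \frac{3 + 16}{-5 + f} = \frac{19}{-5 + f}$)
$t{\left(M,J \right)} = 72 M + 4 J M$ ($t{\left(M,J \right)} = 4 \left(18 M + M J\right) = 4 \left(18 M + J M\right) = 72 M + 4 J M$)
$\frac{1}{t{\left(-7,d{\left(-5,-3 \right)} \right)}} = \frac{1}{4 \left(-7\right) \left(18 + \frac{19}{-5 - 5}\right)} = \frac{1}{4 \left(-7\right) \left(18 + \frac{19}{-10}\right)} = \frac{1}{4 \left(-7\right) \left(18 + 19 \left(- \frac{1}{10}\right)\right)} = \frac{1}{4 \left(-7\right) \left(18 - \frac{19}{10}\right)} = \frac{1}{4 \left(-7\right) \frac{161}{10}} = \frac{1}{- \frac{2254}{5}} = - \frac{5}{2254}$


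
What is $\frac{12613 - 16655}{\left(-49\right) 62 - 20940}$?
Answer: $\frac{2021}{11989} \approx 0.16857$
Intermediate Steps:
$\frac{12613 - 16655}{\left(-49\right) 62 - 20940} = - \frac{4042}{-3038 - 20940} = - \frac{4042}{-23978} = \left(-4042\right) \left(- \frac{1}{23978}\right) = \frac{2021}{11989}$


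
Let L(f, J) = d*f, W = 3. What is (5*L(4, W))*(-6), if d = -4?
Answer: 480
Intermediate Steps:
L(f, J) = -4*f
(5*L(4, W))*(-6) = (5*(-4*4))*(-6) = (5*(-16))*(-6) = -80*(-6) = 480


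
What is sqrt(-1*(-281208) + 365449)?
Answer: sqrt(646657) ≈ 804.15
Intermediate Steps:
sqrt(-1*(-281208) + 365449) = sqrt(281208 + 365449) = sqrt(646657)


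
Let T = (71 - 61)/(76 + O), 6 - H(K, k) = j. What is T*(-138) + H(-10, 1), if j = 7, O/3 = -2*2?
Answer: -361/16 ≈ -22.563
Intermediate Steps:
O = -12 (O = 3*(-2*2) = 3*(-4) = -12)
H(K, k) = -1 (H(K, k) = 6 - 1*7 = 6 - 7 = -1)
T = 5/32 (T = (71 - 61)/(76 - 12) = 10/64 = 10*(1/64) = 5/32 ≈ 0.15625)
T*(-138) + H(-10, 1) = (5/32)*(-138) - 1 = -345/16 - 1 = -361/16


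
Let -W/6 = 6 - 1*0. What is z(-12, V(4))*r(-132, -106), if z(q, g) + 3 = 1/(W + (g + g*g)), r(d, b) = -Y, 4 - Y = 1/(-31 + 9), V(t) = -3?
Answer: 8099/660 ≈ 12.271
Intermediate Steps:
W = -36 (W = -6*(6 - 1*0) = -6*(6 + 0) = -6*6 = -36)
Y = 89/22 (Y = 4 - 1/(-31 + 9) = 4 - 1/(-22) = 4 - 1*(-1/22) = 4 + 1/22 = 89/22 ≈ 4.0455)
r(d, b) = -89/22 (r(d, b) = -1*89/22 = -89/22)
z(q, g) = -3 + 1/(-36 + g + g²) (z(q, g) = -3 + 1/(-36 + (g + g*g)) = -3 + 1/(-36 + (g + g²)) = -3 + 1/(-36 + g + g²))
z(-12, V(4))*r(-132, -106) = ((109 - 3*(-3) - 3*(-3)²)/(-36 - 3 + (-3)²))*(-89/22) = ((109 + 9 - 3*9)/(-36 - 3 + 9))*(-89/22) = ((109 + 9 - 27)/(-30))*(-89/22) = -1/30*91*(-89/22) = -91/30*(-89/22) = 8099/660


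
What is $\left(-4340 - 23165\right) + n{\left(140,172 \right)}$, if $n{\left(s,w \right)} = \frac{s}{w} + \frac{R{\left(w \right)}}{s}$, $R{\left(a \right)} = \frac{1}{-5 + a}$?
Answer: $- \frac{27651058357}{1005340} \approx -27504.0$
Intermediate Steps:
$n{\left(s,w \right)} = \frac{s}{w} + \frac{1}{s \left(-5 + w\right)}$ ($n{\left(s,w \right)} = \frac{s}{w} + \frac{1}{\left(-5 + w\right) s} = \frac{s}{w} + \frac{1}{s \left(-5 + w\right)}$)
$\left(-4340 - 23165\right) + n{\left(140,172 \right)} = \left(-4340 - 23165\right) + \frac{172 + 140^{2} \left(-5 + 172\right)}{140 \cdot 172 \left(-5 + 172\right)} = -27505 + \frac{1}{140} \cdot \frac{1}{172} \cdot \frac{1}{167} \left(172 + 19600 \cdot 167\right) = -27505 + \frac{1}{140} \cdot \frac{1}{172} \cdot \frac{1}{167} \left(172 + 3273200\right) = -27505 + \frac{1}{140} \cdot \frac{1}{172} \cdot \frac{1}{167} \cdot 3273372 = -27505 + \frac{818343}{1005340} = - \frac{27651058357}{1005340}$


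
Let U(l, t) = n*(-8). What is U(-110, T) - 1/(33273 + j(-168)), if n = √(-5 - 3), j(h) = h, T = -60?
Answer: -1/33105 - 16*I*√2 ≈ -3.0207e-5 - 22.627*I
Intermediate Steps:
n = 2*I*√2 (n = √(-8) = 2*I*√2 ≈ 2.8284*I)
U(l, t) = -16*I*√2 (U(l, t) = (2*I*√2)*(-8) = -16*I*√2)
U(-110, T) - 1/(33273 + j(-168)) = -16*I*√2 - 1/(33273 - 168) = -16*I*√2 - 1/33105 = -1/33105 - 16*I*√2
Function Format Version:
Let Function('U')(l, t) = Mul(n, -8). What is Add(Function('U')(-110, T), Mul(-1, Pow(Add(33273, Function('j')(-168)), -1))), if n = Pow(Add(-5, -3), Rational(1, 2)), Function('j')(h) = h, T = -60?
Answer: Add(Rational(-1, 33105), Mul(-16, I, Pow(2, Rational(1, 2)))) ≈ Add(-3.0207e-5, Mul(-22.627, I))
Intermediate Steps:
n = Mul(2, I, Pow(2, Rational(1, 2))) (n = Pow(-8, Rational(1, 2)) = Mul(2, I, Pow(2, Rational(1, 2))) ≈ Mul(2.8284, I))
Function('U')(l, t) = Mul(-16, I, Pow(2, Rational(1, 2))) (Function('U')(l, t) = Mul(Mul(2, I, Pow(2, Rational(1, 2))), -8) = Mul(-16, I, Pow(2, Rational(1, 2))))
Add(Function('U')(-110, T), Mul(-1, Pow(Add(33273, Function('j')(-168)), -1))) = Add(Mul(-16, I, Pow(2, Rational(1, 2))), Mul(-1, Pow(Add(33273, -168), -1))) = Add(Mul(-16, I, Pow(2, Rational(1, 2))), Mul(-1, Pow(33105, -1))) = Add(Mul(-16, I, Pow(2, Rational(1, 2))), Mul(-1, Rational(1, 33105))) = Add(Mul(-16, I, Pow(2, Rational(1, 2))), Rational(-1, 33105)) = Add(Rational(-1, 33105), Mul(-16, I, Pow(2, Rational(1, 2))))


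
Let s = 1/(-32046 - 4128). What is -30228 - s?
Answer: -1093467671/36174 ≈ -30228.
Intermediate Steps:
s = -1/36174 (s = 1/(-36174) = -1/36174 ≈ -2.7644e-5)
-30228 - s = -30228 - 1*(-1/36174) = -30228 + 1/36174 = -1093467671/36174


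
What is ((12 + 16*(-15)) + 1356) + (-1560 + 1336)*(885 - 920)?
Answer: 8968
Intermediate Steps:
((12 + 16*(-15)) + 1356) + (-1560 + 1336)*(885 - 920) = ((12 - 240) + 1356) - 224*(-35) = (-228 + 1356) + 7840 = 1128 + 7840 = 8968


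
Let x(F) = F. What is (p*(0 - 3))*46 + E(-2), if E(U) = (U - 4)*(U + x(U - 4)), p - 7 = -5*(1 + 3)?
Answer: 1842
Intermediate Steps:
p = -13 (p = 7 - 5*(1 + 3) = 7 - 5*4 = 7 - 20 = -13)
E(U) = (-4 + U)*(-4 + 2*U) (E(U) = (U - 4)*(U + (U - 4)) = (-4 + U)*(U + (-4 + U)) = (-4 + U)*(-4 + 2*U))
(p*(0 - 3))*46 + E(-2) = -13*(0 - 3)*46 + (16 - 12*(-2) + 2*(-2)**2) = -13*(-3)*46 + (16 + 24 + 2*4) = 39*46 + (16 + 24 + 8) = 1794 + 48 = 1842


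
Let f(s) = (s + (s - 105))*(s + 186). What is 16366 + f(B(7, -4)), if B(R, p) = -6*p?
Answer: 4396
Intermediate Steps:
f(s) = (-105 + 2*s)*(186 + s) (f(s) = (s + (-105 + s))*(186 + s) = (-105 + 2*s)*(186 + s))
16366 + f(B(7, -4)) = 16366 + (-19530 + 2*(-6*(-4))² + 267*(-6*(-4))) = 16366 + (-19530 + 2*24² + 267*24) = 16366 + (-19530 + 2*576 + 6408) = 16366 + (-19530 + 1152 + 6408) = 16366 - 11970 = 4396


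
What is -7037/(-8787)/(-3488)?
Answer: -7037/30649056 ≈ -0.00022960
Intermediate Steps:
-7037/(-8787)/(-3488) = -7037*(-1/8787)*(-1/3488) = (7037/8787)*(-1/3488) = -7037/30649056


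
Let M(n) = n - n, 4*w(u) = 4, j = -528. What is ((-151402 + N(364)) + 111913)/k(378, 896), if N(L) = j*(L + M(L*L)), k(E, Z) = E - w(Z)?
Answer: -7989/13 ≈ -614.54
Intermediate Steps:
w(u) = 1 (w(u) = (¼)*4 = 1)
M(n) = 0
k(E, Z) = -1 + E (k(E, Z) = E - 1*1 = E - 1 = -1 + E)
N(L) = -528*L (N(L) = -528*(L + 0) = -528*L)
((-151402 + N(364)) + 111913)/k(378, 896) = ((-151402 - 528*364) + 111913)/(-1 + 378) = ((-151402 - 192192) + 111913)/377 = (-343594 + 111913)*(1/377) = -231681*1/377 = -7989/13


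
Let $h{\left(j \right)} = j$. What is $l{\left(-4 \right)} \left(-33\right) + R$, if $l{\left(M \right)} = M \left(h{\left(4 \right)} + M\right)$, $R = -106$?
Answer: $-106$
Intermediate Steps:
$l{\left(M \right)} = M \left(4 + M\right)$
$l{\left(-4 \right)} \left(-33\right) + R = - 4 \left(4 - 4\right) \left(-33\right) - 106 = \left(-4\right) 0 \left(-33\right) - 106 = 0 \left(-33\right) - 106 = 0 - 106 = -106$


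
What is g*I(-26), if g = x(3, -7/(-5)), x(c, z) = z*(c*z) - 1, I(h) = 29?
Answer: 3538/25 ≈ 141.52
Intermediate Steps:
x(c, z) = -1 + c*z**2 (x(c, z) = c*z**2 - 1 = -1 + c*z**2)
g = 122/25 (g = -1 + 3*(-7/(-5))**2 = -1 + 3*(-7*(-1/5))**2 = -1 + 3*(7/5)**2 = -1 + 3*(49/25) = -1 + 147/25 = 122/25 ≈ 4.8800)
g*I(-26) = (122/25)*29 = 3538/25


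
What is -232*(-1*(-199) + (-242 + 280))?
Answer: -54984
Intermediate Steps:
-232*(-1*(-199) + (-242 + 280)) = -232*(199 + 38) = -232*237 = -54984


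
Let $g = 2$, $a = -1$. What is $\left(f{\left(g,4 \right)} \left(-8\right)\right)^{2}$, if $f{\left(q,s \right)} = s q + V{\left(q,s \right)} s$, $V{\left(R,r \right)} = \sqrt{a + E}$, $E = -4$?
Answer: $-1024 + 4096 i \sqrt{5} \approx -1024.0 + 9158.9 i$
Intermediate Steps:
$V{\left(R,r \right)} = i \sqrt{5}$ ($V{\left(R,r \right)} = \sqrt{-1 - 4} = \sqrt{-5} = i \sqrt{5}$)
$f{\left(q,s \right)} = q s + i s \sqrt{5}$ ($f{\left(q,s \right)} = s q + i \sqrt{5} s = q s + i s \sqrt{5}$)
$\left(f{\left(g,4 \right)} \left(-8\right)\right)^{2} = \left(4 \left(2 + i \sqrt{5}\right) \left(-8\right)\right)^{2} = \left(\left(8 + 4 i \sqrt{5}\right) \left(-8\right)\right)^{2} = \left(-64 - 32 i \sqrt{5}\right)^{2}$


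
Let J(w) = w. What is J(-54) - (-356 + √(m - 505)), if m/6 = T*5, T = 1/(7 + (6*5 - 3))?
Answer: 302 - I*√145690/17 ≈ 302.0 - 22.453*I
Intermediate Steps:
T = 1/34 (T = 1/(7 + (30 - 3)) = 1/(7 + 27) = 1/34 ≈ 0.029412)
m = 15/17 (m = 6*((1/34)*5) = 6*(5/34) = 15/17 ≈ 0.88235)
J(-54) - (-356 + √(m - 505)) = -54 - (-356 + √(15/17 - 505)) = -54 - (-356 + √(-8570/17)) = -54 - (-356 + I*√145690/17) = -54 + (356 - I*√145690/17) = 302 - I*√145690/17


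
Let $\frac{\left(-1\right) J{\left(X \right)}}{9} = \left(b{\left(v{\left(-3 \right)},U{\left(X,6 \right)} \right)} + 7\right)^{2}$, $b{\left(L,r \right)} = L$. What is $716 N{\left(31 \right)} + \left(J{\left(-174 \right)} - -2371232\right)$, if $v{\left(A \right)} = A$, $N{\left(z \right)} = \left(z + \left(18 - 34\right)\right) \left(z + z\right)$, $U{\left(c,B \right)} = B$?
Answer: $3036968$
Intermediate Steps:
$N{\left(z \right)} = 2 z \left(-16 + z\right)$ ($N{\left(z \right)} = \left(z + \left(18 - 34\right)\right) 2 z = \left(z - 16\right) 2 z = \left(-16 + z\right) 2 z = 2 z \left(-16 + z\right)$)
$J{\left(X \right)} = -144$ ($J{\left(X \right)} = - 9 \left(-3 + 7\right)^{2} = - 9 \cdot 4^{2} = \left(-9\right) 16 = -144$)
$716 N{\left(31 \right)} + \left(J{\left(-174 \right)} - -2371232\right) = 716 \cdot 2 \cdot 31 \left(-16 + 31\right) - -2371088 = 716 \cdot 2 \cdot 31 \cdot 15 + \left(-144 + 2371232\right) = 716 \cdot 930 + 2371088 = 665880 + 2371088 = 3036968$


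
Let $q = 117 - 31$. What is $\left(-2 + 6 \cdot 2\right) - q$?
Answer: $-76$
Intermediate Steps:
$q = 86$ ($q = 117 - 31 = 86$)
$\left(-2 + 6 \cdot 2\right) - q = \left(-2 + 6 \cdot 2\right) - 86 = \left(-2 + 12\right) - 86 = 10 - 86 = -76$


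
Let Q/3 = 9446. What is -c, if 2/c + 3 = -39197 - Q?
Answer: 1/33769 ≈ 2.9613e-5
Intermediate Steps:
Q = 28338 (Q = 3*9446 = 28338)
c = -1/33769 (c = 2/(-3 + (-39197 - 1*28338)) = 2/(-3 + (-39197 - 28338)) = 2/(-3 - 67535) = 2/(-67538) = 2*(-1/67538) = -1/33769 ≈ -2.9613e-5)
-c = -1*(-1/33769) = 1/33769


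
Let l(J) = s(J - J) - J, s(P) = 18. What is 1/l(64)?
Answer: -1/46 ≈ -0.021739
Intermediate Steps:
l(J) = 18 - J
1/l(64) = 1/(18 - 1*64) = 1/(18 - 64) = 1/(-46) = -1/46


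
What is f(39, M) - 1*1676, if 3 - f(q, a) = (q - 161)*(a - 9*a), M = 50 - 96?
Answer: 43223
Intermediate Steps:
M = -46
f(q, a) = 3 + 8*a*(-161 + q) (f(q, a) = 3 - (q - 161)*(a - 9*a) = 3 - (-161 + q)*(-8*a) = 3 - (-8)*a*(-161 + q) = 3 + 8*a*(-161 + q))
f(39, M) - 1*1676 = (3 - 1288*(-46) + 8*(-46)*39) - 1*1676 = (3 + 59248 - 14352) - 1676 = 44899 - 1676 = 43223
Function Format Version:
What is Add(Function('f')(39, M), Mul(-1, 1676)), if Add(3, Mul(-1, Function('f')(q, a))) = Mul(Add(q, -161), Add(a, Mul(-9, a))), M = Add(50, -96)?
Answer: 43223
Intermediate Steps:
M = -46
Function('f')(q, a) = Add(3, Mul(8, a, Add(-161, q))) (Function('f')(q, a) = Add(3, Mul(-1, Mul(Add(q, -161), Add(a, Mul(-9, a))))) = Add(3, Mul(-1, Mul(Add(-161, q), Mul(-8, a)))) = Add(3, Mul(-1, Mul(-8, a, Add(-161, q)))) = Add(3, Mul(8, a, Add(-161, q))))
Add(Function('f')(39, M), Mul(-1, 1676)) = Add(Add(3, Mul(-1288, -46), Mul(8, -46, 39)), Mul(-1, 1676)) = Add(Add(3, 59248, -14352), -1676) = Add(44899, -1676) = 43223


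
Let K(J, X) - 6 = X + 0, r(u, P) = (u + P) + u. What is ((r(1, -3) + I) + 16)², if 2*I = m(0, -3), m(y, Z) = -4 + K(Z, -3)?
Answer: 841/4 ≈ 210.25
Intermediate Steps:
r(u, P) = P + 2*u (r(u, P) = (P + u) + u = P + 2*u)
K(J, X) = 6 + X (K(J, X) = 6 + (X + 0) = 6 + X)
m(y, Z) = -1 (m(y, Z) = -4 + (6 - 3) = -4 + 3 = -1)
I = -½ (I = (½)*(-1) = -½ ≈ -0.50000)
((r(1, -3) + I) + 16)² = (((-3 + 2*1) - ½) + 16)² = (((-3 + 2) - ½) + 16)² = ((-1 - ½) + 16)² = (-3/2 + 16)² = (29/2)² = 841/4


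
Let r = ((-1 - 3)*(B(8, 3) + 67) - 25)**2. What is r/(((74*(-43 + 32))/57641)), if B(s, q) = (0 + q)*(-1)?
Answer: -4551391001/814 ≈ -5.5914e+6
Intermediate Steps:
B(s, q) = -q (B(s, q) = q*(-1) = -q)
r = 78961 (r = ((-1 - 3)*(-1*3 + 67) - 25)**2 = (-4*(-3 + 67) - 25)**2 = (-4*64 - 25)**2 = (-256 - 25)**2 = (-281)**2 = 78961)
r/(((74*(-43 + 32))/57641)) = 78961/(((74*(-43 + 32))/57641)) = 78961/(((74*(-11))*(1/57641))) = 78961/((-814*1/57641)) = 78961/(-814/57641) = 78961*(-57641/814) = -4551391001/814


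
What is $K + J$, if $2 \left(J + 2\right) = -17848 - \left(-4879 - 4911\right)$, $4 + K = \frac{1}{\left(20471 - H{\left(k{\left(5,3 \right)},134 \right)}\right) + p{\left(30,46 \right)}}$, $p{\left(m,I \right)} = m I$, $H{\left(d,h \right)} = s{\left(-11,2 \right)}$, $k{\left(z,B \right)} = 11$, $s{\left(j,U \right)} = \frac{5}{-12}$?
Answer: $- \frac{1058045583}{262217} \approx -4035.0$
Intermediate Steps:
$s{\left(j,U \right)} = - \frac{5}{12}$ ($s{\left(j,U \right)} = 5 \left(- \frac{1}{12}\right) = - \frac{5}{12}$)
$H{\left(d,h \right)} = - \frac{5}{12}$
$p{\left(m,I \right)} = I m$
$K = - \frac{1048856}{262217}$ ($K = -4 + \frac{1}{\left(20471 - - \frac{5}{12}\right) + 46 \cdot 30} = -4 + \frac{1}{\left(20471 + \frac{5}{12}\right) + 1380} = -4 + \frac{1}{\frac{245657}{12} + 1380} = -4 + \frac{1}{\frac{262217}{12}} = -4 + \frac{12}{262217} = - \frac{1048856}{262217} \approx -4.0$)
$J = -4031$ ($J = -2 + \frac{-17848 - \left(-4879 - 4911\right)}{2} = -2 + \frac{-17848 - -9790}{2} = -2 + \frac{-17848 + 9790}{2} = -2 + \frac{1}{2} \left(-8058\right) = -2 - 4029 = -4031$)
$K + J = - \frac{1048856}{262217} - 4031 = - \frac{1058045583}{262217}$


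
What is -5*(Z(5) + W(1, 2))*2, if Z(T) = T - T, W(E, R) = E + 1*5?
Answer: -60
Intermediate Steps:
W(E, R) = 5 + E (W(E, R) = E + 5 = 5 + E)
Z(T) = 0
-5*(Z(5) + W(1, 2))*2 = -5*(0 + (5 + 1))*2 = -5*(0 + 6)*2 = -5*6*2 = -30*2 = -60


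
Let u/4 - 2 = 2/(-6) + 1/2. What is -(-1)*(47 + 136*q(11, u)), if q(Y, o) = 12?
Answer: 1679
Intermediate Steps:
u = 26/3 (u = 8 + 4*(2/(-6) + 1/2) = 8 + 4*(2*(-⅙) + 1*(½)) = 8 + 4*(-⅓ + ½) = 8 + 4*(⅙) = 8 + ⅔ = 26/3 ≈ 8.6667)
-(-1)*(47 + 136*q(11, u)) = -(-1)*(47 + 136*12) = -(-1)*(47 + 1632) = -(-1)*1679 = -1*(-1679) = 1679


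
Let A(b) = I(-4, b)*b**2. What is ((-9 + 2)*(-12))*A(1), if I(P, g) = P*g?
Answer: -336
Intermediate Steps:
A(b) = -4*b**3 (A(b) = (-4*b)*b**2 = -4*b**3)
((-9 + 2)*(-12))*A(1) = ((-9 + 2)*(-12))*(-4*1**3) = (-7*(-12))*(-4*1) = 84*(-4) = -336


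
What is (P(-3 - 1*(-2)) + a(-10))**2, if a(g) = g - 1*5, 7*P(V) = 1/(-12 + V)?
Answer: 1865956/8281 ≈ 225.33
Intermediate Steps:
P(V) = 1/(7*(-12 + V))
a(g) = -5 + g (a(g) = g - 5 = -5 + g)
(P(-3 - 1*(-2)) + a(-10))**2 = (1/(7*(-12 + (-3 - 1*(-2)))) + (-5 - 10))**2 = (1/(7*(-12 + (-3 + 2))) - 15)**2 = (1/(7*(-12 - 1)) - 15)**2 = ((1/7)/(-13) - 15)**2 = ((1/7)*(-1/13) - 15)**2 = (-1/91 - 15)**2 = (-1366/91)**2 = 1865956/8281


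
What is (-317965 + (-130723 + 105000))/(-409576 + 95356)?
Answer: 85922/78555 ≈ 1.0938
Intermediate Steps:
(-317965 + (-130723 + 105000))/(-409576 + 95356) = (-317965 - 25723)/(-314220) = -343688*(-1/314220) = 85922/78555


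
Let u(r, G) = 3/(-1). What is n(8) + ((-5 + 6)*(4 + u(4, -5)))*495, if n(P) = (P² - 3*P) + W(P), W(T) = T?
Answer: 543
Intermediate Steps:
u(r, G) = -3 (u(r, G) = 3*(-1) = -3)
n(P) = P² - 2*P (n(P) = (P² - 3*P) + P = P² - 2*P)
n(8) + ((-5 + 6)*(4 + u(4, -5)))*495 = 8*(-2 + 8) + ((-5 + 6)*(4 - 3))*495 = 8*6 + (1*1)*495 = 48 + 1*495 = 48 + 495 = 543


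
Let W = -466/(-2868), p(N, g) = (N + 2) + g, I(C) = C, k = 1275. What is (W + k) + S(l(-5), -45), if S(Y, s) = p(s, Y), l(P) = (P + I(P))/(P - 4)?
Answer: 5305543/4302 ≈ 1233.3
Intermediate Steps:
l(P) = 2*P/(-4 + P) (l(P) = (P + P)/(P - 4) = (2*P)/(-4 + P) = 2*P/(-4 + P))
p(N, g) = 2 + N + g (p(N, g) = (2 + N) + g = 2 + N + g)
S(Y, s) = 2 + Y + s (S(Y, s) = 2 + s + Y = 2 + Y + s)
W = 233/1434 (W = -466*(-1/2868) = 233/1434 ≈ 0.16248)
(W + k) + S(l(-5), -45) = (233/1434 + 1275) + (2 + 2*(-5)/(-4 - 5) - 45) = 1828583/1434 + (2 + 2*(-5)/(-9) - 45) = 1828583/1434 + (2 + 2*(-5)*(-⅑) - 45) = 1828583/1434 + (2 + 10/9 - 45) = 1828583/1434 - 377/9 = 5305543/4302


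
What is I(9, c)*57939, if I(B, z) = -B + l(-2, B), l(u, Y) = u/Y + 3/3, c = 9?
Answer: -1429162/3 ≈ -4.7639e+5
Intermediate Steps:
l(u, Y) = 1 + u/Y (l(u, Y) = u/Y + 3*(1/3) = u/Y + 1 = 1 + u/Y)
I(B, z) = -B + (-2 + B)/B (I(B, z) = -B + (B - 2)/B = -B + (-2 + B)/B)
I(9, c)*57939 = (1 - 1*9 - 2/9)*57939 = (1 - 9 - 2*1/9)*57939 = (1 - 9 - 2/9)*57939 = -74/9*57939 = -1429162/3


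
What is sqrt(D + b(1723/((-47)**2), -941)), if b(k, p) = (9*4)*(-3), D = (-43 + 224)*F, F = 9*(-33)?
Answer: 9*I*sqrt(665) ≈ 232.09*I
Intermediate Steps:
F = -297
D = -53757 (D = (-43 + 224)*(-297) = 181*(-297) = -53757)
b(k, p) = -108 (b(k, p) = 36*(-3) = -108)
sqrt(D + b(1723/((-47)**2), -941)) = sqrt(-53757 - 108) = sqrt(-53865) = 9*I*sqrt(665)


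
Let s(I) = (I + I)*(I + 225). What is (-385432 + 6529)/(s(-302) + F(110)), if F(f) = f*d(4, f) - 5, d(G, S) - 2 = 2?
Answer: -378903/46943 ≈ -8.0715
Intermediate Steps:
d(G, S) = 4 (d(G, S) = 2 + 2 = 4)
F(f) = -5 + 4*f (F(f) = f*4 - 5 = 4*f - 5 = -5 + 4*f)
s(I) = 2*I*(225 + I) (s(I) = (2*I)*(225 + I) = 2*I*(225 + I))
(-385432 + 6529)/(s(-302) + F(110)) = (-385432 + 6529)/(2*(-302)*(225 - 302) + (-5 + 4*110)) = -378903/(2*(-302)*(-77) + (-5 + 440)) = -378903/(46508 + 435) = -378903/46943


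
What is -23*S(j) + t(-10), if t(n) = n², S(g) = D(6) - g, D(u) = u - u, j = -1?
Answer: 77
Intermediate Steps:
D(u) = 0
S(g) = -g (S(g) = 0 - g = -g)
-23*S(j) + t(-10) = -(-23)*(-1) + (-10)² = -23*1 + 100 = -23 + 100 = 77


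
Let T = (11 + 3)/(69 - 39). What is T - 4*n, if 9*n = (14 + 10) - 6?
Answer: -113/15 ≈ -7.5333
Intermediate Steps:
n = 2 (n = ((14 + 10) - 6)/9 = (24 - 6)/9 = (1/9)*18 = 2)
T = 7/15 (T = 14/30 = 14*(1/30) = 7/15 ≈ 0.46667)
T - 4*n = 7/15 - 4*2 = 7/15 - 8 = -113/15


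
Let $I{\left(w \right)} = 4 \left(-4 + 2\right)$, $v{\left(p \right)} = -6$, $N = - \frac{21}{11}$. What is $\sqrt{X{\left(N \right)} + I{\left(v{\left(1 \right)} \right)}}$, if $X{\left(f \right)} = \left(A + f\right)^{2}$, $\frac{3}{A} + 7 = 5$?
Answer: $\frac{\sqrt{1753}}{22} \approx 1.9031$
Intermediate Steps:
$A = - \frac{3}{2}$ ($A = \frac{3}{-7 + 5} = \frac{3}{-2} = 3 \left(- \frac{1}{2}\right) = - \frac{3}{2} \approx -1.5$)
$N = - \frac{21}{11}$ ($N = \left(-21\right) \frac{1}{11} = - \frac{21}{11} \approx -1.9091$)
$I{\left(w \right)} = -8$ ($I{\left(w \right)} = 4 \left(-2\right) = -8$)
$X{\left(f \right)} = \left(- \frac{3}{2} + f\right)^{2}$
$\sqrt{X{\left(N \right)} + I{\left(v{\left(1 \right)} \right)}} = \sqrt{\frac{\left(-3 + 2 \left(- \frac{21}{11}\right)\right)^{2}}{4} - 8} = \sqrt{\frac{\left(-3 - \frac{42}{11}\right)^{2}}{4} - 8} = \sqrt{\frac{\left(- \frac{75}{11}\right)^{2}}{4} - 8} = \sqrt{\frac{1}{4} \cdot \frac{5625}{121} - 8} = \sqrt{\frac{5625}{484} - 8} = \sqrt{\frac{1753}{484}} = \frac{\sqrt{1753}}{22}$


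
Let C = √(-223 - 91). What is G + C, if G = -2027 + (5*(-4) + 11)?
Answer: -2036 + I*√314 ≈ -2036.0 + 17.72*I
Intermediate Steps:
C = I*√314 (C = √(-314) = I*√314 ≈ 17.72*I)
G = -2036 (G = -2027 + (-20 + 11) = -2027 - 9 = -2036)
G + C = -2036 + I*√314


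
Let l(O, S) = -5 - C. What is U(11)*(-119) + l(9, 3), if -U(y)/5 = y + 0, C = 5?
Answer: 6535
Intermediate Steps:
U(y) = -5*y (U(y) = -5*(y + 0) = -5*y)
l(O, S) = -10 (l(O, S) = -5 - 1*5 = -5 - 5 = -10)
U(11)*(-119) + l(9, 3) = -5*11*(-119) - 10 = -55*(-119) - 10 = 6545 - 10 = 6535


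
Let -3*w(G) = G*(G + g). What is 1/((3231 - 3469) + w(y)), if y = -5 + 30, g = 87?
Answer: -3/3514 ≈ -0.00085373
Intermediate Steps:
y = 25
w(G) = -G*(87 + G)/3 (w(G) = -G*(G + 87)/3 = -G*(87 + G)/3)
1/((3231 - 3469) + w(y)) = 1/((3231 - 3469) - ⅓*25*(87 + 25)) = 1/(-238 - ⅓*25*112) = 1/(-238 - 2800/3) = 1/(-3514/3) = -3/3514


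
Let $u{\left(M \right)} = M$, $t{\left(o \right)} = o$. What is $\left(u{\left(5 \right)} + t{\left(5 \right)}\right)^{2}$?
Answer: $100$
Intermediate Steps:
$\left(u{\left(5 \right)} + t{\left(5 \right)}\right)^{2} = \left(5 + 5\right)^{2} = 10^{2} = 100$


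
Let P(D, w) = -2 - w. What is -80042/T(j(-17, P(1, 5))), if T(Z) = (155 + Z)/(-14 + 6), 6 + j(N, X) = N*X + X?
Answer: 640336/261 ≈ 2453.4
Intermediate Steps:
j(N, X) = -6 + X + N*X (j(N, X) = -6 + (N*X + X) = -6 + (X + N*X) = -6 + X + N*X)
T(Z) = -155/8 - Z/8 (T(Z) = (155 + Z)/(-8) = (155 + Z)*(-⅛) = -155/8 - Z/8)
-80042/T(j(-17, P(1, 5))) = -80042/(-155/8 - (-6 + (-2 - 1*5) - 17*(-2 - 1*5))/8) = -80042/(-155/8 - (-6 + (-2 - 5) - 17*(-2 - 5))/8) = -80042/(-155/8 - (-6 - 7 - 17*(-7))/8) = -80042/(-155/8 - (-6 - 7 + 119)/8) = -80042/(-155/8 - ⅛*106) = -80042/(-155/8 - 53/4) = -80042/(-261/8) = -80042*(-8/261) = 640336/261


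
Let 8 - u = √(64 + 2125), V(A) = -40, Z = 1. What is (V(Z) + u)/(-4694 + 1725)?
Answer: 32/2969 + √2189/2969 ≈ 0.026536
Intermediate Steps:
u = 8 - √2189 (u = 8 - √(64 + 2125) = 8 - √2189 ≈ -38.787)
(V(Z) + u)/(-4694 + 1725) = (-40 + (8 - √2189))/(-4694 + 1725) = (-32 - √2189)/(-2969) = (-32 - √2189)*(-1/2969) = 32/2969 + √2189/2969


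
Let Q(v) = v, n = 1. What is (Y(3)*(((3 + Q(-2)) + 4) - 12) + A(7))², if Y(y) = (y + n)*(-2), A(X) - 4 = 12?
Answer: 5184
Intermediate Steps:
A(X) = 16 (A(X) = 4 + 12 = 16)
Y(y) = -2 - 2*y (Y(y) = (y + 1)*(-2) = (1 + y)*(-2) = -2 - 2*y)
(Y(3)*(((3 + Q(-2)) + 4) - 12) + A(7))² = ((-2 - 2*3)*(((3 - 2) + 4) - 12) + 16)² = ((-2 - 6)*((1 + 4) - 12) + 16)² = (-8*(5 - 12) + 16)² = (-8*(-7) + 16)² = (56 + 16)² = 72² = 5184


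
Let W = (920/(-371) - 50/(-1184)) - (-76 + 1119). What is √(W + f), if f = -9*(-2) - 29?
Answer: I*√3185041396411/54908 ≈ 32.503*I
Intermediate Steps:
f = -11 (f = 18 - 29 = -11)
W = -229611541/219632 (W = (920*(-1/371) - 50*(-1/1184)) - 1*1043 = (-920/371 + 25/592) - 1043 = -535365/219632 - 1043 = -229611541/219632 ≈ -1045.4)
√(W + f) = √(-229611541/219632 - 11) = √(-232027493/219632) = I*√3185041396411/54908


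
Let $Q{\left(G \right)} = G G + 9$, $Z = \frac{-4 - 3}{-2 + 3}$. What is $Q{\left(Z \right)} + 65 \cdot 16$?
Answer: $1098$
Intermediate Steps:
$Z = -7$ ($Z = - \frac{7}{1} = \left(-7\right) 1 = -7$)
$Q{\left(G \right)} = 9 + G^{2}$ ($Q{\left(G \right)} = G^{2} + 9 = 9 + G^{2}$)
$Q{\left(Z \right)} + 65 \cdot 16 = \left(9 + \left(-7\right)^{2}\right) + 65 \cdot 16 = \left(9 + 49\right) + 1040 = 58 + 1040 = 1098$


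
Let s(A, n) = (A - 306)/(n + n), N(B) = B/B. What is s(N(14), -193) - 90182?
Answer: -34809947/386 ≈ -90181.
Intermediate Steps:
N(B) = 1
s(A, n) = (-306 + A)/(2*n) (s(A, n) = (-306 + A)/((2*n)) = (-306 + A)*(1/(2*n)) = (-306 + A)/(2*n))
s(N(14), -193) - 90182 = (1/2)*(-306 + 1)/(-193) - 90182 = (1/2)*(-1/193)*(-305) - 90182 = 305/386 - 90182 = -34809947/386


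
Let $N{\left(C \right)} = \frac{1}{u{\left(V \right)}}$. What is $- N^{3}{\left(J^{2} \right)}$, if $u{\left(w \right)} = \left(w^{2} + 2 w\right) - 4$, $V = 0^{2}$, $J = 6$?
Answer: $\frac{1}{64} \approx 0.015625$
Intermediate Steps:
$V = 0$
$u{\left(w \right)} = -4 + w^{2} + 2 w$
$N{\left(C \right)} = - \frac{1}{4}$ ($N{\left(C \right)} = \frac{1}{-4 + 0^{2} + 2 \cdot 0} = \frac{1}{-4 + 0 + 0} = \frac{1}{-4} = - \frac{1}{4}$)
$- N^{3}{\left(J^{2} \right)} = - \left(- \frac{1}{4}\right)^{3} = \left(-1\right) \left(- \frac{1}{64}\right) = \frac{1}{64}$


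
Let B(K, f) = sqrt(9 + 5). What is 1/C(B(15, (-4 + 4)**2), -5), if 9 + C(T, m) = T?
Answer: -9/67 - sqrt(14)/67 ≈ -0.19017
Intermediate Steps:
B(K, f) = sqrt(14)
C(T, m) = -9 + T
1/C(B(15, (-4 + 4)**2), -5) = 1/(-9 + sqrt(14))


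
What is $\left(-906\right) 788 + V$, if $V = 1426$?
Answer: $-712502$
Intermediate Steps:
$\left(-906\right) 788 + V = \left(-906\right) 788 + 1426 = -713928 + 1426 = -712502$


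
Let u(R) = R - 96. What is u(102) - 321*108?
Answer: -34662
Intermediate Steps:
u(R) = -96 + R
u(102) - 321*108 = (-96 + 102) - 321*108 = 6 - 34668 = -34662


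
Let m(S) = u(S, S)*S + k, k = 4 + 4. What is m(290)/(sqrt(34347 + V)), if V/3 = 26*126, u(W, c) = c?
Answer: 28036*sqrt(1767)/2945 ≈ 400.17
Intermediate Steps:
k = 8
m(S) = 8 + S**2 (m(S) = S*S + 8 = S**2 + 8 = 8 + S**2)
V = 9828 (V = 3*(26*126) = 3*3276 = 9828)
m(290)/(sqrt(34347 + V)) = (8 + 290**2)/(sqrt(34347 + 9828)) = (8 + 84100)/(sqrt(44175)) = 84108/((5*sqrt(1767))) = 84108*(sqrt(1767)/8835) = 28036*sqrt(1767)/2945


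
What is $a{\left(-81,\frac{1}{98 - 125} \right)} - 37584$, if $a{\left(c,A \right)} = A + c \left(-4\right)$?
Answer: $- \frac{1006021}{27} \approx -37260.0$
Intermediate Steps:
$a{\left(c,A \right)} = A - 4 c$
$a{\left(-81,\frac{1}{98 - 125} \right)} - 37584 = \left(\frac{1}{98 - 125} - -324\right) - 37584 = \left(\frac{1}{-27} + 324\right) - 37584 = \left(- \frac{1}{27} + 324\right) - 37584 = \frac{8747}{27} - 37584 = - \frac{1006021}{27}$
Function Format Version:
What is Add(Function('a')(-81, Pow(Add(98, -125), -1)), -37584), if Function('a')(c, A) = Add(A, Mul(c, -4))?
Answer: Rational(-1006021, 27) ≈ -37260.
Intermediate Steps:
Function('a')(c, A) = Add(A, Mul(-4, c))
Add(Function('a')(-81, Pow(Add(98, -125), -1)), -37584) = Add(Add(Pow(Add(98, -125), -1), Mul(-4, -81)), -37584) = Add(Add(Pow(-27, -1), 324), -37584) = Add(Add(Rational(-1, 27), 324), -37584) = Add(Rational(8747, 27), -37584) = Rational(-1006021, 27)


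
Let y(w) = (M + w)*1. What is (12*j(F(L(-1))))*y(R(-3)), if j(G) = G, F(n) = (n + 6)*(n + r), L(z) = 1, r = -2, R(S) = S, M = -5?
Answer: 672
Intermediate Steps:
y(w) = -5 + w (y(w) = (-5 + w)*1 = -5 + w)
F(n) = (-2 + n)*(6 + n) (F(n) = (n + 6)*(n - 2) = (6 + n)*(-2 + n) = (-2 + n)*(6 + n))
(12*j(F(L(-1))))*y(R(-3)) = (12*(-12 + 1² + 4*1))*(-5 - 3) = (12*(-12 + 1 + 4))*(-8) = (12*(-7))*(-8) = -84*(-8) = 672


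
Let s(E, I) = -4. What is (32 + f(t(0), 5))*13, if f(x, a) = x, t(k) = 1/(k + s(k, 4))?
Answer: 1651/4 ≈ 412.75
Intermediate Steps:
t(k) = 1/(-4 + k) (t(k) = 1/(k - 4) = 1/(-4 + k))
(32 + f(t(0), 5))*13 = (32 + 1/(-4 + 0))*13 = (32 + 1/(-4))*13 = (32 - ¼)*13 = (127/4)*13 = 1651/4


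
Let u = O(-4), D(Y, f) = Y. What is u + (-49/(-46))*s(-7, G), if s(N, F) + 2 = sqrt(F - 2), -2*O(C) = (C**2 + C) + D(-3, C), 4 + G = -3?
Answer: -305/46 + 147*I/46 ≈ -6.6304 + 3.1957*I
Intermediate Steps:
G = -7 (G = -4 - 3 = -7)
O(C) = 3/2 - C/2 - C**2/2 (O(C) = -((C**2 + C) - 3)/2 = -((C + C**2) - 3)/2 = -(-3 + C + C**2)/2 = 3/2 - C/2 - C**2/2)
s(N, F) = -2 + sqrt(-2 + F) (s(N, F) = -2 + sqrt(F - 2) = -2 + sqrt(-2 + F))
u = -9/2 (u = 3/2 - 1/2*(-4) - 1/2*(-4)**2 = 3/2 + 2 - 1/2*16 = 3/2 + 2 - 8 = -9/2 ≈ -4.5000)
u + (-49/(-46))*s(-7, G) = -9/2 + (-49/(-46))*(-2 + sqrt(-2 - 7)) = -9/2 + (-49*(-1/46))*(-2 + sqrt(-9)) = -9/2 + 49*(-2 + 3*I)/46 = -9/2 + (-49/23 + 147*I/46) = -305/46 + 147*I/46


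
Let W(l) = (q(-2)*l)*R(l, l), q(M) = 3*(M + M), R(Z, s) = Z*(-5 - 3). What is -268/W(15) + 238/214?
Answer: 635431/577800 ≈ 1.0997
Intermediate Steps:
R(Z, s) = -8*Z (R(Z, s) = Z*(-8) = -8*Z)
q(M) = 6*M (q(M) = 3*(2*M) = 6*M)
W(l) = 96*l² (W(l) = ((6*(-2))*l)*(-8*l) = (-12*l)*(-8*l) = 96*l²)
-268/W(15) + 238/214 = -268/(96*15²) + 238/214 = -268/(96*225) + 238*(1/214) = -268/21600 + 119/107 = -268*1/21600 + 119/107 = -67/5400 + 119/107 = 635431/577800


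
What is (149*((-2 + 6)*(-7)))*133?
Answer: -554876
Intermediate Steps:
(149*((-2 + 6)*(-7)))*133 = (149*(4*(-7)))*133 = (149*(-28))*133 = -4172*133 = -554876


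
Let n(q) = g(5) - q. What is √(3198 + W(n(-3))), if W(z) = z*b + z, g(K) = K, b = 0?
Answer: √3206 ≈ 56.622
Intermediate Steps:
n(q) = 5 - q
W(z) = z (W(z) = z*0 + z = 0 + z = z)
√(3198 + W(n(-3))) = √(3198 + (5 - 1*(-3))) = √(3198 + (5 + 3)) = √(3198 + 8) = √3206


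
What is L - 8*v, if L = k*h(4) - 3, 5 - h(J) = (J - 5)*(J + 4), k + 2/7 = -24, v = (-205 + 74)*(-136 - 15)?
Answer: -1109967/7 ≈ -1.5857e+5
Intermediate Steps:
v = 19781 (v = -131*(-151) = 19781)
k = -170/7 (k = -2/7 - 24 = -170/7 ≈ -24.286)
h(J) = 5 - (-5 + J)*(4 + J) (h(J) = 5 - (J - 5)*(J + 4) = 5 - (-5 + J)*(4 + J))
L = -2231/7 (L = -170*(25 + 4 - 1*4²)/7 - 3 = -170*(25 + 4 - 1*16)/7 - 3 = -170*(25 + 4 - 16)/7 - 3 = -170/7*13 - 3 = -2210/7 - 3 = -2231/7 ≈ -318.71)
L - 8*v = -2231/7 - 8*19781 = -2231/7 - 158248 = -1109967/7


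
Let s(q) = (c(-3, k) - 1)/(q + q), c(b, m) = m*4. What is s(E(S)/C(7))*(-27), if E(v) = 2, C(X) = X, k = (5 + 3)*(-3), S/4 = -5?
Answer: 18333/4 ≈ 4583.3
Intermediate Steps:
S = -20 (S = 4*(-5) = -20)
k = -24 (k = 8*(-3) = -24)
c(b, m) = 4*m
s(q) = -97/(2*q) (s(q) = (4*(-24) - 1)/(q + q) = (-96 - 1)/((2*q)) = -97/(2*q))
s(E(S)/C(7))*(-27) = -97/(2*(2/7))*(-27) = -97/(2*(2*(⅐)))*(-27) = -97/(2*2/7)*(-27) = -97/2*7/2*(-27) = -679/4*(-27) = 18333/4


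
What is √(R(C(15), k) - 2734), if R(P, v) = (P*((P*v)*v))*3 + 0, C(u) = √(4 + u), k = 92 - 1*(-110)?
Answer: √2323094 ≈ 1524.2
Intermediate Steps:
k = 202 (k = 92 + 110 = 202)
R(P, v) = 3*P²*v² (R(P, v) = (P*(P*v²))*3 + 0 = (P²*v²)*3 + 0 = 3*P²*v² + 0 = 3*P²*v²)
√(R(C(15), k) - 2734) = √(3*(√(4 + 15))²*202² - 2734) = √(3*(√19)²*40804 - 2734) = √(3*19*40804 - 2734) = √(2325828 - 2734) = √2323094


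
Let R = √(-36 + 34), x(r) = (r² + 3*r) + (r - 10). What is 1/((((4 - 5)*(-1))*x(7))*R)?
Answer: -I*√2/134 ≈ -0.010554*I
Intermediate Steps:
x(r) = -10 + r² + 4*r (x(r) = (r² + 3*r) + (-10 + r) = -10 + r² + 4*r)
R = I*√2 (R = √(-2) = I*√2 ≈ 1.4142*I)
1/((((4 - 5)*(-1))*x(7))*R) = 1/((((4 - 5)*(-1))*(-10 + 7² + 4*7))*(I*√2)) = 1/(((-1*(-1))*(-10 + 49 + 28))*(I*√2)) = 1/((1*67)*(I*√2)) = 1/(67*(I*√2)) = 1/(67*I*√2) = -I*√2/134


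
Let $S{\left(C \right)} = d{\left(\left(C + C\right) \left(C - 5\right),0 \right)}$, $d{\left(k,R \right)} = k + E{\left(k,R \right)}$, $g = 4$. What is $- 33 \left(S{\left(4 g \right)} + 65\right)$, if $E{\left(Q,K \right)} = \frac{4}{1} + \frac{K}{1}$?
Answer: $-13893$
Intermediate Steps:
$E{\left(Q,K \right)} = 4 + K$ ($E{\left(Q,K \right)} = 4 \cdot 1 + K 1 = 4 + K$)
$d{\left(k,R \right)} = 4 + R + k$ ($d{\left(k,R \right)} = k + \left(4 + R\right) = 4 + R + k$)
$S{\left(C \right)} = 4 + 2 C \left(-5 + C\right)$ ($S{\left(C \right)} = 4 + 0 + \left(C + C\right) \left(C - 5\right) = 4 + 0 + 2 C \left(-5 + C\right) = 4 + 2 C \left(-5 + C\right)$)
$- 33 \left(S{\left(4 g \right)} + 65\right) = - 33 \left(\left(4 + 2 \cdot 4 \cdot 4 \left(-5 + 4 \cdot 4\right)\right) + 65\right) = - 33 \left(\left(4 + 2 \cdot 16 \left(-5 + 16\right)\right) + 65\right) = - 33 \left(\left(4 + 2 \cdot 16 \cdot 11\right) + 65\right) = - 33 \left(\left(4 + 352\right) + 65\right) = - 33 \left(356 + 65\right) = \left(-33\right) 421 = -13893$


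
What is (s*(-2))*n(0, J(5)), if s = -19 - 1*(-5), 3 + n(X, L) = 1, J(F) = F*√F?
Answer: -56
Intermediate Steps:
J(F) = F^(3/2)
n(X, L) = -2 (n(X, L) = -3 + 1 = -2)
s = -14 (s = -19 + 5 = -14)
(s*(-2))*n(0, J(5)) = -14*(-2)*(-2) = 28*(-2) = -56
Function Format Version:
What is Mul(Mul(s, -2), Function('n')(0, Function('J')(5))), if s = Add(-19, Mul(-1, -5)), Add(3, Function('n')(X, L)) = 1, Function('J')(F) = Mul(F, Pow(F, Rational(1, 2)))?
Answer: -56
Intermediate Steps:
Function('J')(F) = Pow(F, Rational(3, 2))
Function('n')(X, L) = -2 (Function('n')(X, L) = Add(-3, 1) = -2)
s = -14 (s = Add(-19, 5) = -14)
Mul(Mul(s, -2), Function('n')(0, Function('J')(5))) = Mul(Mul(-14, -2), -2) = Mul(28, -2) = -56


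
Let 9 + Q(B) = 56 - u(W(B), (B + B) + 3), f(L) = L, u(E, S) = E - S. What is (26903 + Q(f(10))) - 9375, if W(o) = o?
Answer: 17588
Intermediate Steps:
Q(B) = 50 + B (Q(B) = -9 + (56 - (B - ((B + B) + 3))) = -9 + (56 - (B - (2*B + 3))) = -9 + (56 - (B - (3 + 2*B))) = -9 + (56 - (B + (-3 - 2*B))) = -9 + (56 - (-3 - B)) = -9 + (56 + (3 + B)) = -9 + (59 + B) = 50 + B)
(26903 + Q(f(10))) - 9375 = (26903 + (50 + 10)) - 9375 = (26903 + 60) - 9375 = 26963 - 9375 = 17588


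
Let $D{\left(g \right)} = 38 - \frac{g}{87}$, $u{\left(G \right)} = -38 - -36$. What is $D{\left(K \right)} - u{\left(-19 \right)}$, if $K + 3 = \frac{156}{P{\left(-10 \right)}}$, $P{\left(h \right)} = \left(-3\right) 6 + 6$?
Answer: $\frac{3496}{87} \approx 40.184$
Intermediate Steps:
$u{\left(G \right)} = -2$ ($u{\left(G \right)} = -38 + 36 = -2$)
$P{\left(h \right)} = -12$ ($P{\left(h \right)} = -18 + 6 = -12$)
$K = -16$ ($K = -3 + \frac{156}{-12} = -3 + 156 \left(- \frac{1}{12}\right) = -3 - 13 = -16$)
$D{\left(g \right)} = 38 - \frac{g}{87}$ ($D{\left(g \right)} = 38 - g \frac{1}{87} = 38 - \frac{g}{87}$)
$D{\left(K \right)} - u{\left(-19 \right)} = \left(38 - - \frac{16}{87}\right) - -2 = \left(38 + \frac{16}{87}\right) + 2 = \frac{3322}{87} + 2 = \frac{3496}{87}$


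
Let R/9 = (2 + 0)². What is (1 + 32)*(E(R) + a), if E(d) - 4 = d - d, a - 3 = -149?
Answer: -4686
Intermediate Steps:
a = -146 (a = 3 - 149 = -146)
R = 36 (R = 9*(2 + 0)² = 9*2² = 9*4 = 36)
E(d) = 4 (E(d) = 4 + (d - d) = 4 + 0 = 4)
(1 + 32)*(E(R) + a) = (1 + 32)*(4 - 146) = 33*(-142) = -4686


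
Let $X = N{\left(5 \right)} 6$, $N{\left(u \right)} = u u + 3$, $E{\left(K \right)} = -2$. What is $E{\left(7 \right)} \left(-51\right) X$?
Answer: $17136$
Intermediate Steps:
$N{\left(u \right)} = 3 + u^{2}$ ($N{\left(u \right)} = u^{2} + 3 = 3 + u^{2}$)
$X = 168$ ($X = \left(3 + 5^{2}\right) 6 = \left(3 + 25\right) 6 = 28 \cdot 6 = 168$)
$E{\left(7 \right)} \left(-51\right) X = \left(-2\right) \left(-51\right) 168 = 102 \cdot 168 = 17136$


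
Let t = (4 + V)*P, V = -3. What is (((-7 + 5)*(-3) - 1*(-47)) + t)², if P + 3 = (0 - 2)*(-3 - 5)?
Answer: 4356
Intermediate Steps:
P = 13 (P = -3 + (0 - 2)*(-3 - 5) = -3 - 2*(-8) = -3 + 16 = 13)
t = 13 (t = (4 - 3)*13 = 1*13 = 13)
(((-7 + 5)*(-3) - 1*(-47)) + t)² = (((-7 + 5)*(-3) - 1*(-47)) + 13)² = ((-2*(-3) + 47) + 13)² = ((6 + 47) + 13)² = (53 + 13)² = 66² = 4356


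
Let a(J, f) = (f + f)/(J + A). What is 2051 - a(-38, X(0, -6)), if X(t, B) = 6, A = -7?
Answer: 30769/15 ≈ 2051.3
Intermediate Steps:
a(J, f) = 2*f/(-7 + J) (a(J, f) = (f + f)/(J - 7) = (2*f)/(-7 + J) = 2*f/(-7 + J))
2051 - a(-38, X(0, -6)) = 2051 - 2*6/(-7 - 38) = 2051 - 2*6/(-45) = 2051 - 2*6*(-1)/45 = 2051 - 1*(-4/15) = 2051 + 4/15 = 30769/15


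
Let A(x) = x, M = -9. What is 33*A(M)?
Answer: -297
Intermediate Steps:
33*A(M) = 33*(-9) = -297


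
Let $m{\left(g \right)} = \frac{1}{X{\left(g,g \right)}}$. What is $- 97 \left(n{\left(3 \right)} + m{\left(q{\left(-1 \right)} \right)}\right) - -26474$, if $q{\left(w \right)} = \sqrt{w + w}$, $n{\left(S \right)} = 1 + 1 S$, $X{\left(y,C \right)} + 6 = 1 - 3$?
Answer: $\frac{208785}{8} \approx 26098.0$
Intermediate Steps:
$X{\left(y,C \right)} = -8$ ($X{\left(y,C \right)} = -6 + \left(1 - 3\right) = -6 - 2 = -8$)
$n{\left(S \right)} = 1 + S$
$q{\left(w \right)} = \sqrt{2} \sqrt{w}$ ($q{\left(w \right)} = \sqrt{2 w} = \sqrt{2} \sqrt{w}$)
$m{\left(g \right)} = - \frac{1}{8}$ ($m{\left(g \right)} = \frac{1}{-8} = - \frac{1}{8}$)
$- 97 \left(n{\left(3 \right)} + m{\left(q{\left(-1 \right)} \right)}\right) - -26474 = - 97 \left(\left(1 + 3\right) - \frac{1}{8}\right) - -26474 = - 97 \left(4 - \frac{1}{8}\right) + 26474 = \left(-97\right) \frac{31}{8} + 26474 = - \frac{3007}{8} + 26474 = \frac{208785}{8}$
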